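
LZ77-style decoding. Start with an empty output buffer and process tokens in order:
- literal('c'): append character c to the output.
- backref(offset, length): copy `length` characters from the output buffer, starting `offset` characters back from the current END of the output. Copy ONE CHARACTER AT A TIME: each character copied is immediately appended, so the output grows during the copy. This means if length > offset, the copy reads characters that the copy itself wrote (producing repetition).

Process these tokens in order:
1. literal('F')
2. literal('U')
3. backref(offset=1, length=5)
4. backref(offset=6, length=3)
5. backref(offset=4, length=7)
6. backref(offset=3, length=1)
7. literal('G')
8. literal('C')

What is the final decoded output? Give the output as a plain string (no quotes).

Token 1: literal('F'). Output: "F"
Token 2: literal('U'). Output: "FU"
Token 3: backref(off=1, len=5) (overlapping!). Copied 'UUUUU' from pos 1. Output: "FUUUUUU"
Token 4: backref(off=6, len=3). Copied 'UUU' from pos 1. Output: "FUUUUUUUUU"
Token 5: backref(off=4, len=7) (overlapping!). Copied 'UUUUUUU' from pos 6. Output: "FUUUUUUUUUUUUUUUU"
Token 6: backref(off=3, len=1). Copied 'U' from pos 14. Output: "FUUUUUUUUUUUUUUUUU"
Token 7: literal('G'). Output: "FUUUUUUUUUUUUUUUUUG"
Token 8: literal('C'). Output: "FUUUUUUUUUUUUUUUUUGC"

Answer: FUUUUUUUUUUUUUUUUUGC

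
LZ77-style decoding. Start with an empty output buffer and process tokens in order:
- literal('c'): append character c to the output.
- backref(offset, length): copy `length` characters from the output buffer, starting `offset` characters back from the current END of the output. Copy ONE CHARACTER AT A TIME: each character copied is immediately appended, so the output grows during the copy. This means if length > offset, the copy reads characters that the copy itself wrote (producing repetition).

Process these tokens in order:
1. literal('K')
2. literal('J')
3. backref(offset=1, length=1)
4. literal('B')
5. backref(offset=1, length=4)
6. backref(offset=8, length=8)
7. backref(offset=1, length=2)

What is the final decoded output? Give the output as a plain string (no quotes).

Token 1: literal('K'). Output: "K"
Token 2: literal('J'). Output: "KJ"
Token 3: backref(off=1, len=1). Copied 'J' from pos 1. Output: "KJJ"
Token 4: literal('B'). Output: "KJJB"
Token 5: backref(off=1, len=4) (overlapping!). Copied 'BBBB' from pos 3. Output: "KJJBBBBB"
Token 6: backref(off=8, len=8). Copied 'KJJBBBBB' from pos 0. Output: "KJJBBBBBKJJBBBBB"
Token 7: backref(off=1, len=2) (overlapping!). Copied 'BB' from pos 15. Output: "KJJBBBBBKJJBBBBBBB"

Answer: KJJBBBBBKJJBBBBBBB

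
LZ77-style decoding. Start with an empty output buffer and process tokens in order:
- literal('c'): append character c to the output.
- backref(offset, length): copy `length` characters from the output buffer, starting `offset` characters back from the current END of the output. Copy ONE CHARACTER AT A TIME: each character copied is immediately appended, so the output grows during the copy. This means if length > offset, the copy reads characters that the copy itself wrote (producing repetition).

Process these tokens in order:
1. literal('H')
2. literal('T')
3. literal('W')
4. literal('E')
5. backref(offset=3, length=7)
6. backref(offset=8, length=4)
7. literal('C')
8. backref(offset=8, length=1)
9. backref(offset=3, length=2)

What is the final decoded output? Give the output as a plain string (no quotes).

Token 1: literal('H'). Output: "H"
Token 2: literal('T'). Output: "HT"
Token 3: literal('W'). Output: "HTW"
Token 4: literal('E'). Output: "HTWE"
Token 5: backref(off=3, len=7) (overlapping!). Copied 'TWETWET' from pos 1. Output: "HTWETWETWET"
Token 6: backref(off=8, len=4). Copied 'ETWE' from pos 3. Output: "HTWETWETWETETWE"
Token 7: literal('C'). Output: "HTWETWETWETETWEC"
Token 8: backref(off=8, len=1). Copied 'W' from pos 8. Output: "HTWETWETWETETWECW"
Token 9: backref(off=3, len=2). Copied 'EC' from pos 14. Output: "HTWETWETWETETWECWEC"

Answer: HTWETWETWETETWECWEC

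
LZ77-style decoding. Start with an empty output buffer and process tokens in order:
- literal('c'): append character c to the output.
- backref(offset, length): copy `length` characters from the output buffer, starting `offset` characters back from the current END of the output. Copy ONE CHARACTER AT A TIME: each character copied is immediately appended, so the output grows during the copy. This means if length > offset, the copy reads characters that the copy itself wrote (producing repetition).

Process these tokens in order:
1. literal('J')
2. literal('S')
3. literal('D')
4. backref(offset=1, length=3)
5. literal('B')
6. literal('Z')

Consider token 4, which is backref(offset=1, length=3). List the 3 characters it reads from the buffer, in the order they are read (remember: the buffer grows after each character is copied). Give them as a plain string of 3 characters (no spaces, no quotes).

Token 1: literal('J'). Output: "J"
Token 2: literal('S'). Output: "JS"
Token 3: literal('D'). Output: "JSD"
Token 4: backref(off=1, len=3). Buffer before: "JSD" (len 3)
  byte 1: read out[2]='D', append. Buffer now: "JSDD"
  byte 2: read out[3]='D', append. Buffer now: "JSDDD"
  byte 3: read out[4]='D', append. Buffer now: "JSDDDD"

Answer: DDD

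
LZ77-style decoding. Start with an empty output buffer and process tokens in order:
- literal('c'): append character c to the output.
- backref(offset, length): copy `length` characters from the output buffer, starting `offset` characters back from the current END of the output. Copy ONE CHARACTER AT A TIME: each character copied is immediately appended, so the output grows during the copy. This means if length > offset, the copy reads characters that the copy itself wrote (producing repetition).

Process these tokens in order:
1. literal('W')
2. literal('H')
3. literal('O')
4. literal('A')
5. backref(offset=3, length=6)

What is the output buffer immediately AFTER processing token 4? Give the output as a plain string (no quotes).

Answer: WHOA

Derivation:
Token 1: literal('W'). Output: "W"
Token 2: literal('H'). Output: "WH"
Token 3: literal('O'). Output: "WHO"
Token 4: literal('A'). Output: "WHOA"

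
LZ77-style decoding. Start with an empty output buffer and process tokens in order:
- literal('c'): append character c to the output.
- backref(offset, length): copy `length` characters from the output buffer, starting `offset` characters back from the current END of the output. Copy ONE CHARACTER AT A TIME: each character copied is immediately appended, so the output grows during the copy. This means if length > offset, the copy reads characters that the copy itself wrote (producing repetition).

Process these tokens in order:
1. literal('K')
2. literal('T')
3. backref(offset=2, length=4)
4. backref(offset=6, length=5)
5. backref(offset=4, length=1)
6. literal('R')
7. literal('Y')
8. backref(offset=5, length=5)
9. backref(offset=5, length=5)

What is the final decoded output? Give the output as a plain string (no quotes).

Token 1: literal('K'). Output: "K"
Token 2: literal('T'). Output: "KT"
Token 3: backref(off=2, len=4) (overlapping!). Copied 'KTKT' from pos 0. Output: "KTKTKT"
Token 4: backref(off=6, len=5). Copied 'KTKTK' from pos 0. Output: "KTKTKTKTKTK"
Token 5: backref(off=4, len=1). Copied 'T' from pos 7. Output: "KTKTKTKTKTKT"
Token 6: literal('R'). Output: "KTKTKTKTKTKTR"
Token 7: literal('Y'). Output: "KTKTKTKTKTKTRY"
Token 8: backref(off=5, len=5). Copied 'TKTRY' from pos 9. Output: "KTKTKTKTKTKTRYTKTRY"
Token 9: backref(off=5, len=5). Copied 'TKTRY' from pos 14. Output: "KTKTKTKTKTKTRYTKTRYTKTRY"

Answer: KTKTKTKTKTKTRYTKTRYTKTRY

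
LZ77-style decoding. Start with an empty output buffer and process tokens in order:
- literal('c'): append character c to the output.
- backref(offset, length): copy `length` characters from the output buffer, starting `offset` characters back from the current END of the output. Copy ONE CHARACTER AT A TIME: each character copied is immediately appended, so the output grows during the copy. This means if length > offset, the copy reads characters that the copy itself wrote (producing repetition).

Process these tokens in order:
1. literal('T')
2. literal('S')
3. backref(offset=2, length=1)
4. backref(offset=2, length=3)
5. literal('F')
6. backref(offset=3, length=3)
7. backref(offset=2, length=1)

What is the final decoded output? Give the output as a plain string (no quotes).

Token 1: literal('T'). Output: "T"
Token 2: literal('S'). Output: "TS"
Token 3: backref(off=2, len=1). Copied 'T' from pos 0. Output: "TST"
Token 4: backref(off=2, len=3) (overlapping!). Copied 'STS' from pos 1. Output: "TSTSTS"
Token 5: literal('F'). Output: "TSTSTSF"
Token 6: backref(off=3, len=3). Copied 'TSF' from pos 4. Output: "TSTSTSFTSF"
Token 7: backref(off=2, len=1). Copied 'S' from pos 8. Output: "TSTSTSFTSFS"

Answer: TSTSTSFTSFS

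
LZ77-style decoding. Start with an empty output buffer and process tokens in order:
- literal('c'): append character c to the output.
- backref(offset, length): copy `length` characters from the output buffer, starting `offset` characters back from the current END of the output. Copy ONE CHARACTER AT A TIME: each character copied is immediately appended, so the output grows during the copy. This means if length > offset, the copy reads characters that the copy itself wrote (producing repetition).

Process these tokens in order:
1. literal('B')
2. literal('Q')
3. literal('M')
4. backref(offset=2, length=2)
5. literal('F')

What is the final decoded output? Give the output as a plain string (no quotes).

Token 1: literal('B'). Output: "B"
Token 2: literal('Q'). Output: "BQ"
Token 3: literal('M'). Output: "BQM"
Token 4: backref(off=2, len=2). Copied 'QM' from pos 1. Output: "BQMQM"
Token 5: literal('F'). Output: "BQMQMF"

Answer: BQMQMF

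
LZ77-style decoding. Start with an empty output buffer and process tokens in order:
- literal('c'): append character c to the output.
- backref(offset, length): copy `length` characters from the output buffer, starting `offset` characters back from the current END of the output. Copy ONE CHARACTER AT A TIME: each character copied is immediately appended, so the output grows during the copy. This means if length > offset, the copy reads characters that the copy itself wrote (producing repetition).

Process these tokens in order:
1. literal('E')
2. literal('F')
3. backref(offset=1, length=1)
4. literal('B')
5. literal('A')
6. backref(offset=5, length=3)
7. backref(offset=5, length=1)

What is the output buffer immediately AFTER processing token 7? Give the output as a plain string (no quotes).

Answer: EFFBAEFFB

Derivation:
Token 1: literal('E'). Output: "E"
Token 2: literal('F'). Output: "EF"
Token 3: backref(off=1, len=1). Copied 'F' from pos 1. Output: "EFF"
Token 4: literal('B'). Output: "EFFB"
Token 5: literal('A'). Output: "EFFBA"
Token 6: backref(off=5, len=3). Copied 'EFF' from pos 0. Output: "EFFBAEFF"
Token 7: backref(off=5, len=1). Copied 'B' from pos 3. Output: "EFFBAEFFB"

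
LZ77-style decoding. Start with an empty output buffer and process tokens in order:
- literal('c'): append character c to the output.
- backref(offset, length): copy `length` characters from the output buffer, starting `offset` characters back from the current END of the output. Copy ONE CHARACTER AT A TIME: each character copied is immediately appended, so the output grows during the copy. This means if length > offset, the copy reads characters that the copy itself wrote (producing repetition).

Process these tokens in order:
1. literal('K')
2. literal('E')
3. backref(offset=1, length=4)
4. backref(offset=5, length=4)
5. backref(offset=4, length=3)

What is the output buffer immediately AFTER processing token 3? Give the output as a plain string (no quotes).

Token 1: literal('K'). Output: "K"
Token 2: literal('E'). Output: "KE"
Token 3: backref(off=1, len=4) (overlapping!). Copied 'EEEE' from pos 1. Output: "KEEEEE"

Answer: KEEEEE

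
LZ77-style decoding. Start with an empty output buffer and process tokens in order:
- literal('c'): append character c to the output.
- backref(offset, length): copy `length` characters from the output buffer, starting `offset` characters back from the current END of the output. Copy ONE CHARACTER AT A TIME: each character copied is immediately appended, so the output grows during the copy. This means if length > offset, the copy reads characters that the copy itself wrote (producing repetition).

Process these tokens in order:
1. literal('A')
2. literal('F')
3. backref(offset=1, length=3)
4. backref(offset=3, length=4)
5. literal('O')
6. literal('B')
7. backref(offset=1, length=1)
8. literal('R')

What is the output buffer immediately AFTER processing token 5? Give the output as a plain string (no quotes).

Answer: AFFFFFFFFO

Derivation:
Token 1: literal('A'). Output: "A"
Token 2: literal('F'). Output: "AF"
Token 3: backref(off=1, len=3) (overlapping!). Copied 'FFF' from pos 1. Output: "AFFFF"
Token 4: backref(off=3, len=4) (overlapping!). Copied 'FFFF' from pos 2. Output: "AFFFFFFFF"
Token 5: literal('O'). Output: "AFFFFFFFFO"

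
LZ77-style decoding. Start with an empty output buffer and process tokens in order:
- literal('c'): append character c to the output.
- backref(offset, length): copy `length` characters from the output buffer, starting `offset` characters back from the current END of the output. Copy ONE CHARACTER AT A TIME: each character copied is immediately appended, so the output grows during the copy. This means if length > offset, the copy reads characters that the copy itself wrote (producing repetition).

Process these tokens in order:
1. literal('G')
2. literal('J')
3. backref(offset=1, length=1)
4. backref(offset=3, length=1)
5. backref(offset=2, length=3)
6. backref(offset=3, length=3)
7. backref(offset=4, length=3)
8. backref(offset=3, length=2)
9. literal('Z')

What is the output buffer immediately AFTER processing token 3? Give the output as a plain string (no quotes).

Token 1: literal('G'). Output: "G"
Token 2: literal('J'). Output: "GJ"
Token 3: backref(off=1, len=1). Copied 'J' from pos 1. Output: "GJJ"

Answer: GJJ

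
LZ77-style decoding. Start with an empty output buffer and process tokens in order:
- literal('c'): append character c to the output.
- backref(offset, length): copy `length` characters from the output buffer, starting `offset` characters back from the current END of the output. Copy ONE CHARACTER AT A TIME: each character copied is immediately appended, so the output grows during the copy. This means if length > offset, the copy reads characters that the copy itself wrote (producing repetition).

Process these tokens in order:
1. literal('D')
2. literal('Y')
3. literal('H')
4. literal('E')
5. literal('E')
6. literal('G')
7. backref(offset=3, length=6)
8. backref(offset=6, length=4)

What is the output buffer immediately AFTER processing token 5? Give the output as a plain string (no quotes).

Token 1: literal('D'). Output: "D"
Token 2: literal('Y'). Output: "DY"
Token 3: literal('H'). Output: "DYH"
Token 4: literal('E'). Output: "DYHE"
Token 5: literal('E'). Output: "DYHEE"

Answer: DYHEE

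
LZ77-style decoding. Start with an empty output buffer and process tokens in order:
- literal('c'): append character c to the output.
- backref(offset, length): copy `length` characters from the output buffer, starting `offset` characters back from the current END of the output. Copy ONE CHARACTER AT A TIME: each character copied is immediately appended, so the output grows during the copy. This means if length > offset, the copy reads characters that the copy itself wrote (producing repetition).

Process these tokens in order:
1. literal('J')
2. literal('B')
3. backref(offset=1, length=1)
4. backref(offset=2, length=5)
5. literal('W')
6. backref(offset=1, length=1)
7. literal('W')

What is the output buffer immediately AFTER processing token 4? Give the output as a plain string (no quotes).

Token 1: literal('J'). Output: "J"
Token 2: literal('B'). Output: "JB"
Token 3: backref(off=1, len=1). Copied 'B' from pos 1. Output: "JBB"
Token 4: backref(off=2, len=5) (overlapping!). Copied 'BBBBB' from pos 1. Output: "JBBBBBBB"

Answer: JBBBBBBB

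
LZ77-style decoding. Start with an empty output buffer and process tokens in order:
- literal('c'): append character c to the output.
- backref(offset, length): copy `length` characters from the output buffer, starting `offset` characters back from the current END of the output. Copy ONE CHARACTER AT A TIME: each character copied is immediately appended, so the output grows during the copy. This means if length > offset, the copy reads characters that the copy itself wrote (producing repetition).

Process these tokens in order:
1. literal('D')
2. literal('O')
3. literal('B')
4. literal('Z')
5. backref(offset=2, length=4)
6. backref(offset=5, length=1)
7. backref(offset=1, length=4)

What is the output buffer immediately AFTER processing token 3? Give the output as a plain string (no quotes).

Token 1: literal('D'). Output: "D"
Token 2: literal('O'). Output: "DO"
Token 3: literal('B'). Output: "DOB"

Answer: DOB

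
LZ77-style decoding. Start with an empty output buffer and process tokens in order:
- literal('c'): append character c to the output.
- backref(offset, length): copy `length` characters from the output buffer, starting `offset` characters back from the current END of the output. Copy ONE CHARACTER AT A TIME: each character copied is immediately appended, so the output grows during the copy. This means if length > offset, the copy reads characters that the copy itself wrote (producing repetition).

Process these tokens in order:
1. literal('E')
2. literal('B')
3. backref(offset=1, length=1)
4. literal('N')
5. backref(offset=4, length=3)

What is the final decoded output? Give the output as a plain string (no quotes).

Answer: EBBNEBB

Derivation:
Token 1: literal('E'). Output: "E"
Token 2: literal('B'). Output: "EB"
Token 3: backref(off=1, len=1). Copied 'B' from pos 1. Output: "EBB"
Token 4: literal('N'). Output: "EBBN"
Token 5: backref(off=4, len=3). Copied 'EBB' from pos 0. Output: "EBBNEBB"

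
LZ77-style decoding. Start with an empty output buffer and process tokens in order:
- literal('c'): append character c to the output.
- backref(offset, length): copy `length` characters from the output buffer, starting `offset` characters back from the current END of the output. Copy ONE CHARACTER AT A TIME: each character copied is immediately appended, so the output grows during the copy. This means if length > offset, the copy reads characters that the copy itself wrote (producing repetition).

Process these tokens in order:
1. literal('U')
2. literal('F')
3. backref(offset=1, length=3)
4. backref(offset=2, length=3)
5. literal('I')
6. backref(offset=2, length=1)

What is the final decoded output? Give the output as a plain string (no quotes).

Answer: UFFFFFFFIF

Derivation:
Token 1: literal('U'). Output: "U"
Token 2: literal('F'). Output: "UF"
Token 3: backref(off=1, len=3) (overlapping!). Copied 'FFF' from pos 1. Output: "UFFFF"
Token 4: backref(off=2, len=3) (overlapping!). Copied 'FFF' from pos 3. Output: "UFFFFFFF"
Token 5: literal('I'). Output: "UFFFFFFFI"
Token 6: backref(off=2, len=1). Copied 'F' from pos 7. Output: "UFFFFFFFIF"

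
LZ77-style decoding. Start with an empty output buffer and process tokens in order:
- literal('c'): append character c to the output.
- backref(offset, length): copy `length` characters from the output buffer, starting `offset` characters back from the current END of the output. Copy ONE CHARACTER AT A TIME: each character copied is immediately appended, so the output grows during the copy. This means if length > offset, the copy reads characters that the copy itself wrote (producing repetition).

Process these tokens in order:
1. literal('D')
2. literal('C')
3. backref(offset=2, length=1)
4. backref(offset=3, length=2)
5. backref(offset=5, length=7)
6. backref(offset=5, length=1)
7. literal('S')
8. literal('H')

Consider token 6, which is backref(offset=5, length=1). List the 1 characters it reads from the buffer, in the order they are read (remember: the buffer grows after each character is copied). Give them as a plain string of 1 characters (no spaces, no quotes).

Token 1: literal('D'). Output: "D"
Token 2: literal('C'). Output: "DC"
Token 3: backref(off=2, len=1). Copied 'D' from pos 0. Output: "DCD"
Token 4: backref(off=3, len=2). Copied 'DC' from pos 0. Output: "DCDDC"
Token 5: backref(off=5, len=7) (overlapping!). Copied 'DCDDCDC' from pos 0. Output: "DCDDCDCDDCDC"
Token 6: backref(off=5, len=1). Buffer before: "DCDDCDCDDCDC" (len 12)
  byte 1: read out[7]='D', append. Buffer now: "DCDDCDCDDCDCD"

Answer: D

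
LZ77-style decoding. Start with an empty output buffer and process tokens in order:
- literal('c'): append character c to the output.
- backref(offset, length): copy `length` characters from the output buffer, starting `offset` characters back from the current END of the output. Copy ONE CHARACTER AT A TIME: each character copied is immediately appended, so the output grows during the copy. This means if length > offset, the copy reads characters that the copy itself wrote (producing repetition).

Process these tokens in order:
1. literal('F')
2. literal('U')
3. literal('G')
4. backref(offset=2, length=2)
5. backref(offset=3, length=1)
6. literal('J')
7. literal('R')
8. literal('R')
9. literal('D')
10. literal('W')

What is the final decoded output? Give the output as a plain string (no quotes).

Token 1: literal('F'). Output: "F"
Token 2: literal('U'). Output: "FU"
Token 3: literal('G'). Output: "FUG"
Token 4: backref(off=2, len=2). Copied 'UG' from pos 1. Output: "FUGUG"
Token 5: backref(off=3, len=1). Copied 'G' from pos 2. Output: "FUGUGG"
Token 6: literal('J'). Output: "FUGUGGJ"
Token 7: literal('R'). Output: "FUGUGGJR"
Token 8: literal('R'). Output: "FUGUGGJRR"
Token 9: literal('D'). Output: "FUGUGGJRRD"
Token 10: literal('W'). Output: "FUGUGGJRRDW"

Answer: FUGUGGJRRDW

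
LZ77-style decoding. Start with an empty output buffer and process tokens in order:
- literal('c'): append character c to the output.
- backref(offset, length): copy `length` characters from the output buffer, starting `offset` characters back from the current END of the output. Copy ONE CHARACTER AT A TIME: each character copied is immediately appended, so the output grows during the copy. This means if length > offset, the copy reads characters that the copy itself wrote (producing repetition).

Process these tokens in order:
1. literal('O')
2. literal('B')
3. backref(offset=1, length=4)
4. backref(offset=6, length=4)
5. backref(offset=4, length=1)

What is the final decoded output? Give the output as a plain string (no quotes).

Token 1: literal('O'). Output: "O"
Token 2: literal('B'). Output: "OB"
Token 3: backref(off=1, len=4) (overlapping!). Copied 'BBBB' from pos 1. Output: "OBBBBB"
Token 4: backref(off=6, len=4). Copied 'OBBB' from pos 0. Output: "OBBBBBOBBB"
Token 5: backref(off=4, len=1). Copied 'O' from pos 6. Output: "OBBBBBOBBBO"

Answer: OBBBBBOBBBO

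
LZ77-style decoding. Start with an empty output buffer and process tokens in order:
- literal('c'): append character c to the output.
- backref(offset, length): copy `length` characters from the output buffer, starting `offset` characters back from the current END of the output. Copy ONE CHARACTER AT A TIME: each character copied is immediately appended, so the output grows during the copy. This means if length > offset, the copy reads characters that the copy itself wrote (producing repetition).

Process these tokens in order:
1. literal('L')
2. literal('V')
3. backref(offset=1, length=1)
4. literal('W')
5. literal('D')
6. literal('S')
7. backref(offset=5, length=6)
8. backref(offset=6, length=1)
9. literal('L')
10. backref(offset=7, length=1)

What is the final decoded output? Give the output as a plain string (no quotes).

Token 1: literal('L'). Output: "L"
Token 2: literal('V'). Output: "LV"
Token 3: backref(off=1, len=1). Copied 'V' from pos 1. Output: "LVV"
Token 4: literal('W'). Output: "LVVW"
Token 5: literal('D'). Output: "LVVWD"
Token 6: literal('S'). Output: "LVVWDS"
Token 7: backref(off=5, len=6) (overlapping!). Copied 'VVWDSV' from pos 1. Output: "LVVWDSVVWDSV"
Token 8: backref(off=6, len=1). Copied 'V' from pos 6. Output: "LVVWDSVVWDSVV"
Token 9: literal('L'). Output: "LVVWDSVVWDSVVL"
Token 10: backref(off=7, len=1). Copied 'V' from pos 7. Output: "LVVWDSVVWDSVVLV"

Answer: LVVWDSVVWDSVVLV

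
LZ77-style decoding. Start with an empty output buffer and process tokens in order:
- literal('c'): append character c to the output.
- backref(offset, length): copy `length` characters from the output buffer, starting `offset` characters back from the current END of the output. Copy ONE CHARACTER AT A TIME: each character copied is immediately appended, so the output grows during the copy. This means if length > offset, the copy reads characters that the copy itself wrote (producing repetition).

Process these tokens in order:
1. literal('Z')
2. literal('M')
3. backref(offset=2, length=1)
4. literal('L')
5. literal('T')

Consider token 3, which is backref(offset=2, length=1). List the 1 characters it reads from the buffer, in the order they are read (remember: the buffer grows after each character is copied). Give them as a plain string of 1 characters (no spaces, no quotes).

Token 1: literal('Z'). Output: "Z"
Token 2: literal('M'). Output: "ZM"
Token 3: backref(off=2, len=1). Buffer before: "ZM" (len 2)
  byte 1: read out[0]='Z', append. Buffer now: "ZMZ"

Answer: Z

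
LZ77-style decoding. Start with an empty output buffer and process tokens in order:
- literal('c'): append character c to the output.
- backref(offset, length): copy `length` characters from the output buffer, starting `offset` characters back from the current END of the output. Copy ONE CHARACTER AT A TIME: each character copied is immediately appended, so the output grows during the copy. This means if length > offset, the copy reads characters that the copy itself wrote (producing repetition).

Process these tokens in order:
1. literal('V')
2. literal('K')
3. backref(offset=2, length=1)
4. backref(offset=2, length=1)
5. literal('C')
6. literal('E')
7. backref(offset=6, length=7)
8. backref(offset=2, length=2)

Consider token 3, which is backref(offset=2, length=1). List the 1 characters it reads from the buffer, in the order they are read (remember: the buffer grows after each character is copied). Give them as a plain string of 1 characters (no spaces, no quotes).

Answer: V

Derivation:
Token 1: literal('V'). Output: "V"
Token 2: literal('K'). Output: "VK"
Token 3: backref(off=2, len=1). Buffer before: "VK" (len 2)
  byte 1: read out[0]='V', append. Buffer now: "VKV"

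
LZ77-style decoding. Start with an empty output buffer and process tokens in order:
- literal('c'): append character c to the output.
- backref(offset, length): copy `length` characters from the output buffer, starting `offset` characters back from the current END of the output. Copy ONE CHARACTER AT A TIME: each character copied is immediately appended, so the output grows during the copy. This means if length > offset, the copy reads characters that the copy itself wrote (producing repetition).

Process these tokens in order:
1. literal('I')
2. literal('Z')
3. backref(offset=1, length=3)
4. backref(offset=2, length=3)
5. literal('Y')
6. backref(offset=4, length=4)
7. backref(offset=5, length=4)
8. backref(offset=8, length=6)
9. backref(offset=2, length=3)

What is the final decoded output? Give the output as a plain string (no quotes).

Token 1: literal('I'). Output: "I"
Token 2: literal('Z'). Output: "IZ"
Token 3: backref(off=1, len=3) (overlapping!). Copied 'ZZZ' from pos 1. Output: "IZZZZ"
Token 4: backref(off=2, len=3) (overlapping!). Copied 'ZZZ' from pos 3. Output: "IZZZZZZZ"
Token 5: literal('Y'). Output: "IZZZZZZZY"
Token 6: backref(off=4, len=4). Copied 'ZZZY' from pos 5. Output: "IZZZZZZZYZZZY"
Token 7: backref(off=5, len=4). Copied 'YZZZ' from pos 8. Output: "IZZZZZZZYZZZYYZZZ"
Token 8: backref(off=8, len=6). Copied 'ZZZYYZ' from pos 9. Output: "IZZZZZZZYZZZYYZZZZZZYYZ"
Token 9: backref(off=2, len=3) (overlapping!). Copied 'YZY' from pos 21. Output: "IZZZZZZZYZZZYYZZZZZZYYZYZY"

Answer: IZZZZZZZYZZZYYZZZZZZYYZYZY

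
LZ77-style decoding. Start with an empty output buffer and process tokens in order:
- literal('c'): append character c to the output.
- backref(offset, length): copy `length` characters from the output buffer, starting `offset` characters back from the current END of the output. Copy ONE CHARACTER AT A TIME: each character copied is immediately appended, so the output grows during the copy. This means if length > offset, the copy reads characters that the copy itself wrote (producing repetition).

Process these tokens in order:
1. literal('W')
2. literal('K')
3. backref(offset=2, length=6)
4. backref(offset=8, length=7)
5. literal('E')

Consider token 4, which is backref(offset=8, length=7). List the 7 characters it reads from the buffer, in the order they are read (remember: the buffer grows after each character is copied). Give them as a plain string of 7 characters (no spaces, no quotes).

Answer: WKWKWKW

Derivation:
Token 1: literal('W'). Output: "W"
Token 2: literal('K'). Output: "WK"
Token 3: backref(off=2, len=6) (overlapping!). Copied 'WKWKWK' from pos 0. Output: "WKWKWKWK"
Token 4: backref(off=8, len=7). Buffer before: "WKWKWKWK" (len 8)
  byte 1: read out[0]='W', append. Buffer now: "WKWKWKWKW"
  byte 2: read out[1]='K', append. Buffer now: "WKWKWKWKWK"
  byte 3: read out[2]='W', append. Buffer now: "WKWKWKWKWKW"
  byte 4: read out[3]='K', append. Buffer now: "WKWKWKWKWKWK"
  byte 5: read out[4]='W', append. Buffer now: "WKWKWKWKWKWKW"
  byte 6: read out[5]='K', append. Buffer now: "WKWKWKWKWKWKWK"
  byte 7: read out[6]='W', append. Buffer now: "WKWKWKWKWKWKWKW"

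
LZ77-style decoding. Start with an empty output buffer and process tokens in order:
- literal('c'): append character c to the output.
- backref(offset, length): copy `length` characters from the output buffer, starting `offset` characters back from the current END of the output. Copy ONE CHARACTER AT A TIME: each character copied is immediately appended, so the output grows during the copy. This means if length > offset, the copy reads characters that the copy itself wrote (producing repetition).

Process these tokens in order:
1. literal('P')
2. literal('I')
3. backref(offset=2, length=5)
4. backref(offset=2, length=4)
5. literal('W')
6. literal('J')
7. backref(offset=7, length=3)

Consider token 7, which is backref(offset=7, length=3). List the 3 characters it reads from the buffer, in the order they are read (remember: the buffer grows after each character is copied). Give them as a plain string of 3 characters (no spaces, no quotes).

Token 1: literal('P'). Output: "P"
Token 2: literal('I'). Output: "PI"
Token 3: backref(off=2, len=5) (overlapping!). Copied 'PIPIP' from pos 0. Output: "PIPIPIP"
Token 4: backref(off=2, len=4) (overlapping!). Copied 'IPIP' from pos 5. Output: "PIPIPIPIPIP"
Token 5: literal('W'). Output: "PIPIPIPIPIPW"
Token 6: literal('J'). Output: "PIPIPIPIPIPWJ"
Token 7: backref(off=7, len=3). Buffer before: "PIPIPIPIPIPWJ" (len 13)
  byte 1: read out[6]='P', append. Buffer now: "PIPIPIPIPIPWJP"
  byte 2: read out[7]='I', append. Buffer now: "PIPIPIPIPIPWJPI"
  byte 3: read out[8]='P', append. Buffer now: "PIPIPIPIPIPWJPIP"

Answer: PIP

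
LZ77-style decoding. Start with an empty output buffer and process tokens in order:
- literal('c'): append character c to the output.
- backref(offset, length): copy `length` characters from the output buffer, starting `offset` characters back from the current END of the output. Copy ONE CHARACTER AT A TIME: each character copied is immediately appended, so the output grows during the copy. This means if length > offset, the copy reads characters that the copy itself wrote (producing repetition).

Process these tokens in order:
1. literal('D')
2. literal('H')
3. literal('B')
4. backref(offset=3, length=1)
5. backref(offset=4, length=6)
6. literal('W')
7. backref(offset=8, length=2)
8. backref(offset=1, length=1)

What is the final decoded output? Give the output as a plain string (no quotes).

Answer: DHBDDHBDDHWDDD

Derivation:
Token 1: literal('D'). Output: "D"
Token 2: literal('H'). Output: "DH"
Token 3: literal('B'). Output: "DHB"
Token 4: backref(off=3, len=1). Copied 'D' from pos 0. Output: "DHBD"
Token 5: backref(off=4, len=6) (overlapping!). Copied 'DHBDDH' from pos 0. Output: "DHBDDHBDDH"
Token 6: literal('W'). Output: "DHBDDHBDDHW"
Token 7: backref(off=8, len=2). Copied 'DD' from pos 3. Output: "DHBDDHBDDHWDD"
Token 8: backref(off=1, len=1). Copied 'D' from pos 12. Output: "DHBDDHBDDHWDDD"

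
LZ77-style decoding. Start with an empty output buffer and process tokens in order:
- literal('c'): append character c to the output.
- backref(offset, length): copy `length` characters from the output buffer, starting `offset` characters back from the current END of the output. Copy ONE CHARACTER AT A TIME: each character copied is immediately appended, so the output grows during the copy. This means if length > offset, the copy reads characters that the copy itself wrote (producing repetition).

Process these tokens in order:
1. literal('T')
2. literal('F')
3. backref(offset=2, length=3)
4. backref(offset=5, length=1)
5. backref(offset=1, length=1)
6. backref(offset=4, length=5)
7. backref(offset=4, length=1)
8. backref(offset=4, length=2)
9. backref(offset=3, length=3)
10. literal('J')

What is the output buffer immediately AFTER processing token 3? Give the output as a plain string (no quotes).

Answer: TFTFT

Derivation:
Token 1: literal('T'). Output: "T"
Token 2: literal('F'). Output: "TF"
Token 3: backref(off=2, len=3) (overlapping!). Copied 'TFT' from pos 0. Output: "TFTFT"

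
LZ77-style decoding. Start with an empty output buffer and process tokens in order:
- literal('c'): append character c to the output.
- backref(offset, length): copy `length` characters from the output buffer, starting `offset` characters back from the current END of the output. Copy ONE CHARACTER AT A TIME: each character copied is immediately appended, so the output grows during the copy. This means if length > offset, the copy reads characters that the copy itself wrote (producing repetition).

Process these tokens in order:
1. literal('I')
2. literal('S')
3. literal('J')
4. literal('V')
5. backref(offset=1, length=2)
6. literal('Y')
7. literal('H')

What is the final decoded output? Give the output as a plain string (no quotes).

Answer: ISJVVVYH

Derivation:
Token 1: literal('I'). Output: "I"
Token 2: literal('S'). Output: "IS"
Token 3: literal('J'). Output: "ISJ"
Token 4: literal('V'). Output: "ISJV"
Token 5: backref(off=1, len=2) (overlapping!). Copied 'VV' from pos 3. Output: "ISJVVV"
Token 6: literal('Y'). Output: "ISJVVVY"
Token 7: literal('H'). Output: "ISJVVVYH"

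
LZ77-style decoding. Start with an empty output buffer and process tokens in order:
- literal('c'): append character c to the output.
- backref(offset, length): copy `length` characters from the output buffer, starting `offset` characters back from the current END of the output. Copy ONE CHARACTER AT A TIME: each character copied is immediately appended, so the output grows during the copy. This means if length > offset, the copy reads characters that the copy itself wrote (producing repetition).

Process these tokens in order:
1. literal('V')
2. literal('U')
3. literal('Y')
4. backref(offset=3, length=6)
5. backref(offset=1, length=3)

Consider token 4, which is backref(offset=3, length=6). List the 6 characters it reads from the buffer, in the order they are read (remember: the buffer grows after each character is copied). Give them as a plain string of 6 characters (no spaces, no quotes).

Token 1: literal('V'). Output: "V"
Token 2: literal('U'). Output: "VU"
Token 3: literal('Y'). Output: "VUY"
Token 4: backref(off=3, len=6). Buffer before: "VUY" (len 3)
  byte 1: read out[0]='V', append. Buffer now: "VUYV"
  byte 2: read out[1]='U', append. Buffer now: "VUYVU"
  byte 3: read out[2]='Y', append. Buffer now: "VUYVUY"
  byte 4: read out[3]='V', append. Buffer now: "VUYVUYV"
  byte 5: read out[4]='U', append. Buffer now: "VUYVUYVU"
  byte 6: read out[5]='Y', append. Buffer now: "VUYVUYVUY"

Answer: VUYVUY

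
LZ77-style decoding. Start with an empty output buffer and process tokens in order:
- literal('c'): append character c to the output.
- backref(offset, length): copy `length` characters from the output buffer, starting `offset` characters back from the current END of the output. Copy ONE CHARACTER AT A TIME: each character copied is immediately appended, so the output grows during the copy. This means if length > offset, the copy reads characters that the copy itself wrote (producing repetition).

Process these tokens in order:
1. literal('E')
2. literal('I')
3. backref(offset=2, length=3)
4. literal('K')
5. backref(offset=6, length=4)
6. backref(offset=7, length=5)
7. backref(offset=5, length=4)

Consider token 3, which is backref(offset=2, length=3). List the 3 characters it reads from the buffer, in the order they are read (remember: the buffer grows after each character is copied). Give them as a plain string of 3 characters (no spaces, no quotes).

Answer: EIE

Derivation:
Token 1: literal('E'). Output: "E"
Token 2: literal('I'). Output: "EI"
Token 3: backref(off=2, len=3). Buffer before: "EI" (len 2)
  byte 1: read out[0]='E', append. Buffer now: "EIE"
  byte 2: read out[1]='I', append. Buffer now: "EIEI"
  byte 3: read out[2]='E', append. Buffer now: "EIEIE"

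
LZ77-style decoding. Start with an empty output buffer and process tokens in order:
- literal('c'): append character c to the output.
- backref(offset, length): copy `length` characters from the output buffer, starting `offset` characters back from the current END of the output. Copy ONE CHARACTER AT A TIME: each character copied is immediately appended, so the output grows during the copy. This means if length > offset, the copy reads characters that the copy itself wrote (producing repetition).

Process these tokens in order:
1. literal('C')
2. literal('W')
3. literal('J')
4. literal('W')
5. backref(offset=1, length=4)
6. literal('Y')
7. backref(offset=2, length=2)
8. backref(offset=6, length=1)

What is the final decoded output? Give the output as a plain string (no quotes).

Answer: CWJWWWWWYWYW

Derivation:
Token 1: literal('C'). Output: "C"
Token 2: literal('W'). Output: "CW"
Token 3: literal('J'). Output: "CWJ"
Token 4: literal('W'). Output: "CWJW"
Token 5: backref(off=1, len=4) (overlapping!). Copied 'WWWW' from pos 3. Output: "CWJWWWWW"
Token 6: literal('Y'). Output: "CWJWWWWWY"
Token 7: backref(off=2, len=2). Copied 'WY' from pos 7. Output: "CWJWWWWWYWY"
Token 8: backref(off=6, len=1). Copied 'W' from pos 5. Output: "CWJWWWWWYWYW"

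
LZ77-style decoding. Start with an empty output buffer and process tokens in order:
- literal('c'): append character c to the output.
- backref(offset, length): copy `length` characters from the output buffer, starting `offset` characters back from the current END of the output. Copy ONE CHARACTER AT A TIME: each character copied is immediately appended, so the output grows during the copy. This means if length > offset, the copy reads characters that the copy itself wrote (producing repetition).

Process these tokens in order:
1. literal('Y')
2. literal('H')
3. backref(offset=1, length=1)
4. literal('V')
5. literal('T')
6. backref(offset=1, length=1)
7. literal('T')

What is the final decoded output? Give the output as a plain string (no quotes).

Answer: YHHVTTT

Derivation:
Token 1: literal('Y'). Output: "Y"
Token 2: literal('H'). Output: "YH"
Token 3: backref(off=1, len=1). Copied 'H' from pos 1. Output: "YHH"
Token 4: literal('V'). Output: "YHHV"
Token 5: literal('T'). Output: "YHHVT"
Token 6: backref(off=1, len=1). Copied 'T' from pos 4. Output: "YHHVTT"
Token 7: literal('T'). Output: "YHHVTTT"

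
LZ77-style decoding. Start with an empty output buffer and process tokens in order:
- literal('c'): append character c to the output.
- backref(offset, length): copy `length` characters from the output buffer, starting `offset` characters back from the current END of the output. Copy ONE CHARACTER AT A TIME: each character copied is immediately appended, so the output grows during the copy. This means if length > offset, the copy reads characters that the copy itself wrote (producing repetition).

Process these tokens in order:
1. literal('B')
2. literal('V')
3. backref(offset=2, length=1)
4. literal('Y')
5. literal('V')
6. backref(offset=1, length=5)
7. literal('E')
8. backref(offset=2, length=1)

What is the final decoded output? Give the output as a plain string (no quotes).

Answer: BVBYVVVVVVEV

Derivation:
Token 1: literal('B'). Output: "B"
Token 2: literal('V'). Output: "BV"
Token 3: backref(off=2, len=1). Copied 'B' from pos 0. Output: "BVB"
Token 4: literal('Y'). Output: "BVBY"
Token 5: literal('V'). Output: "BVBYV"
Token 6: backref(off=1, len=5) (overlapping!). Copied 'VVVVV' from pos 4. Output: "BVBYVVVVVV"
Token 7: literal('E'). Output: "BVBYVVVVVVE"
Token 8: backref(off=2, len=1). Copied 'V' from pos 9. Output: "BVBYVVVVVVEV"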